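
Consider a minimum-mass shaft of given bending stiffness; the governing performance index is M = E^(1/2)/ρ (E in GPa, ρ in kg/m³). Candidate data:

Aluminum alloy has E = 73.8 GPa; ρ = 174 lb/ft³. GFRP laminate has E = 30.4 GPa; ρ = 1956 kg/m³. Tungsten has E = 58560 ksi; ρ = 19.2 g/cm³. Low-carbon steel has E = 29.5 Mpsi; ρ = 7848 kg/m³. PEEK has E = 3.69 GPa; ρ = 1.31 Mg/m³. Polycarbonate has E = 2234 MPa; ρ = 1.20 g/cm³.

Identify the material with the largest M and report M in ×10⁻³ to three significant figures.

aluminum alloy, M = 3.08×10⁻³

In SI units:
  aluminum alloy: E = 73.80 GPa, ρ = 2787 kg/m³
  GFRP laminate: E = 30.40 GPa, ρ = 1956 kg/m³
  tungsten: E = 403.8 GPa, ρ = 19200 kg/m³
  low-carbon steel: E = 203.4 GPa, ρ = 7848 kg/m³
  PEEK: E = 3.690 GPa, ρ = 1310 kg/m³
  polycarbonate: E = 2.234 GPa, ρ = 1200 kg/m³
  aluminum alloy: M = 3.08×10⁻³
  GFRP laminate: M = 2.82×10⁻³
  low-carbon steel: M = 1.82×10⁻³
  PEEK: M = 1.47×10⁻³
  polycarbonate: M = 1.25×10⁻³
  tungsten: M = 1.05×10⁻³
Aluminum alloy has the largest M.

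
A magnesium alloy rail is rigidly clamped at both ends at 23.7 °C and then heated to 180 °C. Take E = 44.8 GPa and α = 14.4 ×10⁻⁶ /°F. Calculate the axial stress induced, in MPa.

181 MPa

α = 14.4×10⁻⁶/°F × 9/5 = 25.9×10⁻⁶/K.
ΔT = 156.3 K. Constrained thermal stress σ = E·α·ΔT = 44.80×10³ MPa × 25.9×10⁻⁶ × 156.3 = 181 MPa (compressive).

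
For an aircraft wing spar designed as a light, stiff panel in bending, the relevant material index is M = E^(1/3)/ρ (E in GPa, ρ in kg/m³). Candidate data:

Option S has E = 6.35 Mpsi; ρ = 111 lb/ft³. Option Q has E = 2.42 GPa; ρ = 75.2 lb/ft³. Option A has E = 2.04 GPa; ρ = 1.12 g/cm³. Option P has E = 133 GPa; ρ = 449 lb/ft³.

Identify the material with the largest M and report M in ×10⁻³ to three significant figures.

option S, M = 1.98×10⁻³

Convert each candidate to consistent units, then evaluate M:
  option S: E = 43.78 GPa, ρ = 1778 kg/m³
  option Q: E = 2.420 GPa, ρ = 1205 kg/m³
  option A: E = 2.040 GPa, ρ = 1120 kg/m³
  option P: E = 133.0 GPa, ρ = 7192 kg/m³
  option S: M = 1.98×10⁻³
  option A: M = 1.13×10⁻³
  option Q: M = 1.11×10⁻³
  option P: M = 0.710×10⁻³
The maximum is for option S.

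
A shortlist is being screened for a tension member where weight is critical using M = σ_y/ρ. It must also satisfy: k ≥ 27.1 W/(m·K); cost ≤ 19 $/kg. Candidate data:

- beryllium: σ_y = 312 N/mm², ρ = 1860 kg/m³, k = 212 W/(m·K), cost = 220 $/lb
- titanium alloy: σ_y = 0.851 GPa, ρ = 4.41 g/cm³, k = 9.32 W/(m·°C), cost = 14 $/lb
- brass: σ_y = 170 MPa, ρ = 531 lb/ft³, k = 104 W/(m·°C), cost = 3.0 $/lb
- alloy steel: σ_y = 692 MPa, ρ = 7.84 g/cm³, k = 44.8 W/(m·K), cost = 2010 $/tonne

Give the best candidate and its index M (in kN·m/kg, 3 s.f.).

alloy steel, M = 88.3 kN·m/kg

Screen on constraints: k ≥ 27.1 W/(m·K); cost ≤ 19 $/kg. Survivors: brass, alloy steel.
Putting every candidate on a common basis:
  brass: σ_y = 170.0 MPa, ρ = 8506 kg/m³
  alloy steel: σ_y = 692.0 MPa, ρ = 7840 kg/m³
  alloy steel: M = 88.3 kN·m/kg
  brass: M = 20.0 kN·m/kg
Highest index: alloy steel.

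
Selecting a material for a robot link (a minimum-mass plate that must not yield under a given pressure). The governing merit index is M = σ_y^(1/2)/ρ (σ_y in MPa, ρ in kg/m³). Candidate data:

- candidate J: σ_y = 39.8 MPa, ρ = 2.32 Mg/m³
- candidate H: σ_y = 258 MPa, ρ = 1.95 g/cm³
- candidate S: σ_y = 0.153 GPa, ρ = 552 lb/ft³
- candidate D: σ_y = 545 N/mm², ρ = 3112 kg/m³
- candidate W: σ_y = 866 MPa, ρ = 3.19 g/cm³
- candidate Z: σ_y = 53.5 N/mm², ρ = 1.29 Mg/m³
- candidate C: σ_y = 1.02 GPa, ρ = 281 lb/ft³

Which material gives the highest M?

Normalizing units and computing the index:
  candidate J: σ_y = 39.80 MPa, ρ = 2320 kg/m³
  candidate H: σ_y = 258.0 MPa, ρ = 1950 kg/m³
  candidate S: σ_y = 153.0 MPa, ρ = 8842 kg/m³
  candidate D: σ_y = 545.0 MPa, ρ = 3112 kg/m³
  candidate W: σ_y = 866.0 MPa, ρ = 3190 kg/m³
  candidate Z: σ_y = 53.50 MPa, ρ = 1290 kg/m³
  candidate C: σ_y = 1020 MPa, ρ = 4501 kg/m³
  candidate W: M = 9.23×10⁻³
  candidate H: M = 8.24×10⁻³
  candidate D: M = 7.50×10⁻³
  candidate C: M = 7.10×10⁻³
  candidate Z: M = 5.67×10⁻³
  candidate J: M = 2.72×10⁻³
  candidate S: M = 1.40×10⁻³
Candidate W has the largest M.

candidate W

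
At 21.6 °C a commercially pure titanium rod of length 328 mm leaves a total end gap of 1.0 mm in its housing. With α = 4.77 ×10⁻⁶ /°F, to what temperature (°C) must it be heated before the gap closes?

α = 4.77×10⁻⁶/°F × 9/5 = 8.59×10⁻⁶/K.
α·L₀·ΔT = 1.0 mm ⇒ ΔT = 1.0 / (8.59×10⁻⁶ × 328.0) = 355.1 K.
T = 21.6 + 355.1 = 376.7 °C.

377 °C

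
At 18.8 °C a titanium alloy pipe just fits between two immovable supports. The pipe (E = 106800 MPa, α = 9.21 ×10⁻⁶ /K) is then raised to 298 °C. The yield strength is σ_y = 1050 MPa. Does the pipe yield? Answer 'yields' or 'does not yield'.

E = 106800 MPa = 106.8 GPa.
ΔT = 279.2 K. Constrained thermal stress σ = E·α·ΔT = 106.8×10³ MPa × 9.21×10⁻⁶ × 279.2 = 275 MPa (compressive).
Compare to σ_y = 1050 MPa: σ < σ_y, so it does not yield.

does not yield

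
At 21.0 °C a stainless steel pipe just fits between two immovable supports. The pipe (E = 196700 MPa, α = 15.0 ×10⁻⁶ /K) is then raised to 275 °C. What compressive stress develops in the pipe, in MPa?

E = 196700 MPa = 196.7 GPa.
ΔT = 254.0 K. Constrained thermal stress σ = E·α·ΔT = 196.7×10³ MPa × 15.0×10⁻⁶ × 254.0 = 749 MPa (compressive).

749 MPa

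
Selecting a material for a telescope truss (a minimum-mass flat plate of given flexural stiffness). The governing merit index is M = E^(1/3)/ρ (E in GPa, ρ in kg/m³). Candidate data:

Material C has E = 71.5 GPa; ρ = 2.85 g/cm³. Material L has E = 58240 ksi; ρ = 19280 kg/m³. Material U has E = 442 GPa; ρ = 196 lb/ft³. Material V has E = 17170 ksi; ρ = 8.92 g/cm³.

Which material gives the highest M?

In SI units:
  material C: E = 71.50 GPa, ρ = 2850 kg/m³
  material L: E = 401.6 GPa, ρ = 19280 kg/m³
  material U: E = 442.0 GPa, ρ = 3140 kg/m³
  material V: E = 118.4 GPa, ρ = 8920 kg/m³
  material U: M = 2.43×10⁻³
  material C: M = 1.46×10⁻³
  material V: M = 0.550×10⁻³
  material L: M = 0.383×10⁻³
The maximum is for material U.

material U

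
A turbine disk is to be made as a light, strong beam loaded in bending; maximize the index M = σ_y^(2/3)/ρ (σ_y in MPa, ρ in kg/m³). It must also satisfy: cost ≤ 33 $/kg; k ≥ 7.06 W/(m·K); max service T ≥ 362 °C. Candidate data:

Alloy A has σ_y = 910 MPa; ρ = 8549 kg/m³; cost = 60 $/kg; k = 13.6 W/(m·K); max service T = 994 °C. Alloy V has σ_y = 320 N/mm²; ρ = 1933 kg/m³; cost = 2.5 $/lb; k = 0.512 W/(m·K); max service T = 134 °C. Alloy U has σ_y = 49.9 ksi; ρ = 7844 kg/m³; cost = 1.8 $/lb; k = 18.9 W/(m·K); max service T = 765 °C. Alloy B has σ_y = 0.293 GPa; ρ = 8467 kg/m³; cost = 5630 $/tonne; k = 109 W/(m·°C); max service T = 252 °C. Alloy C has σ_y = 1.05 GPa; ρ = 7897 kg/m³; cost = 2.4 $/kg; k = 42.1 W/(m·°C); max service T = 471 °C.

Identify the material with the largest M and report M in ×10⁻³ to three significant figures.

Screen on constraints: cost ≤ 33 $/kg; k ≥ 7.06 W/(m·K); max service T ≥ 362 °C. Survivors: alloy U, alloy C.
Normalizing units and computing the index:
  alloy U: σ_y = 344.0 MPa, ρ = 7844 kg/m³
  alloy C: σ_y = 1050 MPa, ρ = 7897 kg/m³
  alloy C: M = 13.1×10⁻³
  alloy U: M = 6.26×10⁻³
Highest index: alloy C.

alloy C, M = 13.1×10⁻³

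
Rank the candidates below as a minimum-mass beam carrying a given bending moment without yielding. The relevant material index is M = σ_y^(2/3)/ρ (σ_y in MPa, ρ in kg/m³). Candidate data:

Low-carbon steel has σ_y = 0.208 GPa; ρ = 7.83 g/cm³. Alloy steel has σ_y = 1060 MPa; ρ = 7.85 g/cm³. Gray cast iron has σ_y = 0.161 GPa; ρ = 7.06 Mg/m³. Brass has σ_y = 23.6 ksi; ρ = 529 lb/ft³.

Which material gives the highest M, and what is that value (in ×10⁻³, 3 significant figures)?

After converting to SI:
  low-carbon steel: σ_y = 208.0 MPa, ρ = 7830 kg/m³
  alloy steel: σ_y = 1060 MPa, ρ = 7850 kg/m³
  gray cast iron: σ_y = 161.0 MPa, ρ = 7060 kg/m³
  brass: σ_y = 162.7 MPa, ρ = 8474 kg/m³
  alloy steel: M = 13.2×10⁻³
  low-carbon steel: M = 4.48×10⁻³
  gray cast iron: M = 4.19×10⁻³
  brass: M = 3.52×10⁻³
Alloy steel has the largest M.

alloy steel, M = 13.2×10⁻³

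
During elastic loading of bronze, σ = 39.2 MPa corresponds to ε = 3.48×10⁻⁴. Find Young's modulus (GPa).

113 GPa

E = σ/ε = 39.2 MPa / 3.48×10⁻⁴ = 112600 MPa = 113 GPa.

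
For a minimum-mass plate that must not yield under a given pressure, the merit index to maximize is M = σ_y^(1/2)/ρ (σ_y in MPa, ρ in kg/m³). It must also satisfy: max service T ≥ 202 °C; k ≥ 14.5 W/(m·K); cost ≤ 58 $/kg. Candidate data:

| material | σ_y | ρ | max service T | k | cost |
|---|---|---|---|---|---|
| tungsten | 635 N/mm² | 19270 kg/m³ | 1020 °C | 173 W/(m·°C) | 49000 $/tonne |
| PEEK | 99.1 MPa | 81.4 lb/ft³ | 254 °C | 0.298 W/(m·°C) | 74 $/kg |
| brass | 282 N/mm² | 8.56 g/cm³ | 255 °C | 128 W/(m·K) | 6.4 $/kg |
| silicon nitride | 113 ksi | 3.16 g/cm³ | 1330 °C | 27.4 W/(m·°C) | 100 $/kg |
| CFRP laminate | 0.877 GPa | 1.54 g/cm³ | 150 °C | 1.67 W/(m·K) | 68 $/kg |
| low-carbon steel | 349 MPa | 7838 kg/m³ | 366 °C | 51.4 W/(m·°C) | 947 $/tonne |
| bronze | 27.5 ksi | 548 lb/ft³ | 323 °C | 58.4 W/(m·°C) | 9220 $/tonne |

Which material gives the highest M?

low-carbon steel

Screen on constraints: max service T ≥ 202 °C; k ≥ 14.5 W/(m·K); cost ≤ 58 $/kg. Survivors: tungsten, brass, low-carbon steel, bronze.
In SI units:
  tungsten: σ_y = 635.0 MPa, ρ = 19270 kg/m³
  brass: σ_y = 282.0 MPa, ρ = 8560 kg/m³
  low-carbon steel: σ_y = 349.0 MPa, ρ = 7838 kg/m³
  bronze: σ_y = 189.6 MPa, ρ = 8778 kg/m³
  low-carbon steel: M = 2.38×10⁻³
  brass: M = 1.96×10⁻³
  bronze: M = 1.57×10⁻³
  tungsten: M = 1.31×10⁻³
The maximum is for low-carbon steel.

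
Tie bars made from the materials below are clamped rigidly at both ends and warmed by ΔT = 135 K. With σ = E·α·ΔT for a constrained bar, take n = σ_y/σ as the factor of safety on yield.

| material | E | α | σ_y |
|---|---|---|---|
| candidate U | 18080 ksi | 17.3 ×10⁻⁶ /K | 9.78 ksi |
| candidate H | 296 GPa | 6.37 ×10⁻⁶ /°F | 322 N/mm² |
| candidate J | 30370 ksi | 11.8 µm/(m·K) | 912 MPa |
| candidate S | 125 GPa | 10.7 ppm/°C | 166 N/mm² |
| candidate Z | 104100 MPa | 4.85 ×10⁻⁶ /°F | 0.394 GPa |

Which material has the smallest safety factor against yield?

With everything in SI (GPa, ×10⁻⁶/K, MPa):
  candidate U: E = 124.7, α = 17.3, σ_y = 67.43 → σ = 291 MPa, n = 0.232
  candidate H: E = 296.0, α = 11.5, σ_y = 322.0 → σ = 458 MPa, n = 0.703
  candidate J: E = 209.4, α = 11.8, σ_y = 912.0 → σ = 334 MPa, n = 2.73
  candidate S: E = 125.0, α = 10.7, σ_y = 166.0 → σ = 181 MPa, n = 0.919
  candidate Z: E = 104.1, α = 8.73, σ_y = 394.0 → σ = 123 MPa, n = 3.21
The minimum is candidate U at n = 0.232.

candidate U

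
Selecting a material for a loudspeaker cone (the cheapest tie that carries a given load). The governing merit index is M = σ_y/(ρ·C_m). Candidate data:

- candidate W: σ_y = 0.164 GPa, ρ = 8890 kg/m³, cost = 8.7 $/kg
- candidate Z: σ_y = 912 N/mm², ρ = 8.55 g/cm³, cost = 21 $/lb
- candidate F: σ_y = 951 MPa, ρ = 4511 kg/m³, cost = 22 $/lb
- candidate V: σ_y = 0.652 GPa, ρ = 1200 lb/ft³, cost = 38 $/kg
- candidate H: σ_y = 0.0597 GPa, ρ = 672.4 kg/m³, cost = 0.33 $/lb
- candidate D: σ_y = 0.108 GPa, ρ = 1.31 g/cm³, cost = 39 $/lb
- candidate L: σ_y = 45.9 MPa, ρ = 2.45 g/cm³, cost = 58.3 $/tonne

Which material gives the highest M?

candidate L

Putting every candidate on a common basis:
  candidate W: σ_y = 164.0 MPa, ρ = 8890 kg/m³, cost = 8.700 $/kg
  candidate Z: σ_y = 912.0 MPa, ρ = 8550 kg/m³, cost = 46.30 $/kg
  candidate F: σ_y = 951.0 MPa, ρ = 4511 kg/m³, cost = 48.50 $/kg
  candidate V: σ_y = 652.0 MPa, ρ = 19220 kg/m³, cost = 38.00 $/kg
  candidate H: σ_y = 59.70 MPa, ρ = 672.4 kg/m³, cost = 0.7275 $/kg
  candidate D: σ_y = 108.0 MPa, ρ = 1310 kg/m³, cost = 85.98 $/kg
  candidate L: σ_y = 45.90 MPa, ρ = 2450 kg/m³, cost = 0.05830 $/kg
  candidate L: M = 321 kN·m per $
  candidate H: M = 122 kN·m per $
  candidate F: M = 4.35 kN·m per $
  candidate Z: M = 2.30 kN·m per $
  candidate W: M = 2.12 kN·m per $
  candidate D: M = 0.959 kN·m per $
  candidate V: M = 0.893 kN·m per $
Candidate L ranks first.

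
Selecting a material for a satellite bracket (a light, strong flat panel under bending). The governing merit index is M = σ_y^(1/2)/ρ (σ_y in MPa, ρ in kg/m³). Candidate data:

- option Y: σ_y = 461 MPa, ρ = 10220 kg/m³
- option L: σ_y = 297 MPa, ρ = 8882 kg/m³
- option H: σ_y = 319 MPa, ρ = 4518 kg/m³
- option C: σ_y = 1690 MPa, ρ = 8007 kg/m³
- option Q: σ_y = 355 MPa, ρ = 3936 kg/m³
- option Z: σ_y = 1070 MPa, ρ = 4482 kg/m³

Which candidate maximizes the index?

Per-candidate index values:
  option Z: M = 7.30×10⁻³
  option C: M = 5.13×10⁻³
  option Q: M = 4.79×10⁻³
  option H: M = 3.95×10⁻³
  option Y: M = 2.10×10⁻³
  option L: M = 1.94×10⁻³
Highest index: option Z.

option Z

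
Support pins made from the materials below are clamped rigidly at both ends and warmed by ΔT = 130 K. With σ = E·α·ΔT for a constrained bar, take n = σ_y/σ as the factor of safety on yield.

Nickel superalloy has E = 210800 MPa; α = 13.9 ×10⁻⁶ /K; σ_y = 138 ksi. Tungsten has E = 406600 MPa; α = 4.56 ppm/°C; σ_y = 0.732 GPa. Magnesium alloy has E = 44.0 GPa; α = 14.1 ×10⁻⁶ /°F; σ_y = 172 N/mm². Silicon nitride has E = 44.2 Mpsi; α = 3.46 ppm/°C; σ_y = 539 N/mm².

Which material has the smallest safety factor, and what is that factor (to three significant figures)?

With everything in SI (GPa, ×10⁻⁶/K, MPa):
  nickel superalloy: E = 210.8, α = 13.9, σ_y = 951.5 → σ = 381 MPa, n = 2.50
  tungsten: E = 406.6, α = 4.56, σ_y = 732.0 → σ = 241 MPa, n = 3.04
  magnesium alloy: E = 44.00, α = 25.4, σ_y = 172.0 → σ = 145 MPa, n = 1.18
  silicon nitride: E = 304.7, α = 3.46, σ_y = 539.0 → σ = 137 MPa, n = 3.93
Smallest n: magnesium alloy with n = 1.18.

magnesium alloy, n = 1.18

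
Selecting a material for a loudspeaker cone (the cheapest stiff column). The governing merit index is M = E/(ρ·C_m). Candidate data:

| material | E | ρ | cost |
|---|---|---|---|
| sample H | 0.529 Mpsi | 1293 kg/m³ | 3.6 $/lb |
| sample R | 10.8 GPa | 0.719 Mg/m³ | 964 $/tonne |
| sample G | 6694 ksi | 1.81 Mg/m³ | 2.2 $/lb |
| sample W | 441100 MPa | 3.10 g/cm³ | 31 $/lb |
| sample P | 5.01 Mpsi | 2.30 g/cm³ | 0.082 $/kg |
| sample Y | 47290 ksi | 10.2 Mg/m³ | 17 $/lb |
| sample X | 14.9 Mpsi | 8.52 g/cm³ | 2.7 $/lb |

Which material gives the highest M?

sample P

After converting to SI:
  sample H: E = 3.647 GPa, ρ = 1293 kg/m³, cost = 7.937 $/kg
  sample R: E = 10.80 GPa, ρ = 719.0 kg/m³, cost = 0.9640 $/kg
  sample G: E = 46.15 GPa, ρ = 1810 kg/m³, cost = 4.850 $/kg
  sample W: E = 441.1 GPa, ρ = 3100 kg/m³, cost = 68.34 $/kg
  sample P: E = 34.54 GPa, ρ = 2300 kg/m³, cost = 0.08200 $/kg
  sample Y: E = 326.1 GPa, ρ = 10200 kg/m³, cost = 37.48 $/kg
  sample X: E = 102.7 GPa, ρ = 8520 kg/m³, cost = 5.952 $/kg
  sample P: M = 183 MN·m per $
  sample R: M = 15.6 MN·m per $
  sample G: M = 5.26 MN·m per $
  sample W: M = 2.08 MN·m per $
  sample X: M = 2.03 MN·m per $
  sample Y: M = 0.853 MN·m per $
  sample H: M = 0.355 MN·m per $
Sample P ranks first.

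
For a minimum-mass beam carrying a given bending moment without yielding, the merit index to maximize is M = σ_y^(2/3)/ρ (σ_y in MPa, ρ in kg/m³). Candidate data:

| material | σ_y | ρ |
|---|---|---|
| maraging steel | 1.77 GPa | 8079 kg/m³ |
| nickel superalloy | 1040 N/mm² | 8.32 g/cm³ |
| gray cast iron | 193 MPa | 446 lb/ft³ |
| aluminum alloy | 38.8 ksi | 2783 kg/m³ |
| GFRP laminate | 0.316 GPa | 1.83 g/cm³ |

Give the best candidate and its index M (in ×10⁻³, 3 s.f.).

Convert each candidate to consistent units, then evaluate M:
  maraging steel: σ_y = 1770 MPa, ρ = 8079 kg/m³
  nickel superalloy: σ_y = 1040 MPa, ρ = 8320 kg/m³
  gray cast iron: σ_y = 193.0 MPa, ρ = 7144 kg/m³
  aluminum alloy: σ_y = 267.5 MPa, ρ = 2783 kg/m³
  GFRP laminate: σ_y = 316.0 MPa, ρ = 1830 kg/m³
  GFRP laminate: M = 25.4×10⁻³
  maraging steel: M = 18.1×10⁻³
  aluminum alloy: M = 14.9×10⁻³
  nickel superalloy: M = 12.3×10⁻³
  gray cast iron: M = 4.67×10⁻³
GFRP laminate has the largest M.

GFRP laminate, M = 25.4×10⁻³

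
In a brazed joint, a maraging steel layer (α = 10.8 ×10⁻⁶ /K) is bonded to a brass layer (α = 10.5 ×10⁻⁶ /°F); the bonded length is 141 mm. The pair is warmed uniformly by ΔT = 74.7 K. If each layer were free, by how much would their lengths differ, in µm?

brass: α = 10.5×10⁻⁶/°F × 9/5 = 18.9×10⁻⁶/K.
Δα = |10.8 − 18.9|×10⁻⁶/K = 8.10×10⁻⁶/K.
ΔL_mismatch = Δα·L·ΔT = 8.10×10⁻⁶ × 141.0 mm × 74.7 K = 85.3 µm.

85.3 µm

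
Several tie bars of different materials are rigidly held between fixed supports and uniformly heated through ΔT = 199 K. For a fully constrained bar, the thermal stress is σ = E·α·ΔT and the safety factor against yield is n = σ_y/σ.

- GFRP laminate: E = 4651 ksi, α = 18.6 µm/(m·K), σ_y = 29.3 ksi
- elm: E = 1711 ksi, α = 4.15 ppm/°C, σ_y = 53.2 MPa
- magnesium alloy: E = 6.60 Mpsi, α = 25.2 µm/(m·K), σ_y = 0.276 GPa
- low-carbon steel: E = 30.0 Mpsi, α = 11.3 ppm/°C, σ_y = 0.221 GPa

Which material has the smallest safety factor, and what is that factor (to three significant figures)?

Converting E to GPa, α to ×10⁻⁶/K, σ_y to MPa, then σ and n for each:
  GFRP laminate: E = 32.07, α = 18.6, σ_y = 202.0 → σ = 119 MPa, n = 1.70
  elm: E = 11.80, α = 4.15, σ_y = 53.20 → σ = 9.74 MPa, n = 5.46
  magnesium alloy: E = 45.51, α = 25.2, σ_y = 276.0 → σ = 228 MPa, n = 1.21
  low-carbon steel: E = 206.8, α = 11.3, σ_y = 221.0 → σ = 465 MPa, n = 0.475
Smallest n: low-carbon steel with n = 0.475.

low-carbon steel, n = 0.475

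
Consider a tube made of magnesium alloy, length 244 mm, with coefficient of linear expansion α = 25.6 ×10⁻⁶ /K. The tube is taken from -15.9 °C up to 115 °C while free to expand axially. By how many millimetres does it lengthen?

ΔT = 115 − (-15.9) = 130.9 K.
ΔL = α·L₀·ΔT = 25.6×10⁻⁶ × 244 mm × 130.9 K = 0.818 mm.

0.818 mm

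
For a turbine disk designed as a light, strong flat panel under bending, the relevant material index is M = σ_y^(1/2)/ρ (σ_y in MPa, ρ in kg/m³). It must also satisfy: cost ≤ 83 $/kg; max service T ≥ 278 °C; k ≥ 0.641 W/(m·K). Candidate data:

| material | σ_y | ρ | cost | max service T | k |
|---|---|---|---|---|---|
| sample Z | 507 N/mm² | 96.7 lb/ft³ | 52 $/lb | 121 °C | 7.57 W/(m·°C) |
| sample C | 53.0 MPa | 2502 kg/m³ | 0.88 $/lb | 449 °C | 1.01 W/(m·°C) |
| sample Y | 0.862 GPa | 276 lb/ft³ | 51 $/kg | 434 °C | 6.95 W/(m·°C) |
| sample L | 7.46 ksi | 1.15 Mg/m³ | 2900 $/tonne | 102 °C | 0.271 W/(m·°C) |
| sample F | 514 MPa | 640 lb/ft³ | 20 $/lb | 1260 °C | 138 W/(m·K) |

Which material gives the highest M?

Screen on constraints: cost ≤ 83 $/kg; max service T ≥ 278 °C; k ≥ 0.641 W/(m·K). Survivors: sample C, sample Y, sample F.
Putting every candidate on a common basis:
  sample C: σ_y = 53.00 MPa, ρ = 2502 kg/m³
  sample Y: σ_y = 862.0 MPa, ρ = 4421 kg/m³
  sample F: σ_y = 514.0 MPa, ρ = 10250 kg/m³
  sample Y: M = 6.64×10⁻³
  sample C: M = 2.91×10⁻³
  sample F: M = 2.21×10⁻³
Highest index: sample Y.

sample Y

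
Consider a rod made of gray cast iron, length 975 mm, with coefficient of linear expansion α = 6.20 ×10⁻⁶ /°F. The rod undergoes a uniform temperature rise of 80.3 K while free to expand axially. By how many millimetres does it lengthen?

0.874 mm

Convert α: 6.20×10⁻⁶/°F × (9/5) = 11.2×10⁻⁶/K.
ΔL = α·L₀·ΔT = 11.2×10⁻⁶ × 975 mm × 80.30 K = 0.874 mm.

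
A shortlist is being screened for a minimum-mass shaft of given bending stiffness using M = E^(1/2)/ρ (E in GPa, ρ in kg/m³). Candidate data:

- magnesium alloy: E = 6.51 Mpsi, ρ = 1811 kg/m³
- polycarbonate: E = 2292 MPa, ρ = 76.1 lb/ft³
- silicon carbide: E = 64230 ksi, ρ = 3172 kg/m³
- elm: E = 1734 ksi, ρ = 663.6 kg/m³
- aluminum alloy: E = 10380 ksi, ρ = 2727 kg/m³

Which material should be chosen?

After converting to SI:
  magnesium alloy: E = 44.88 GPa, ρ = 1811 kg/m³
  polycarbonate: E = 2.292 GPa, ρ = 1219 kg/m³
  silicon carbide: E = 442.9 GPa, ρ = 3172 kg/m³
  elm: E = 11.96 GPa, ρ = 663.6 kg/m³
  aluminum alloy: E = 71.57 GPa, ρ = 2727 kg/m³
  silicon carbide: M = 6.63×10⁻³
  elm: M = 5.21×10⁻³
  magnesium alloy: M = 3.70×10⁻³
  aluminum alloy: M = 3.10×10⁻³
  polycarbonate: M = 1.24×10⁻³
The maximum is for silicon carbide.

silicon carbide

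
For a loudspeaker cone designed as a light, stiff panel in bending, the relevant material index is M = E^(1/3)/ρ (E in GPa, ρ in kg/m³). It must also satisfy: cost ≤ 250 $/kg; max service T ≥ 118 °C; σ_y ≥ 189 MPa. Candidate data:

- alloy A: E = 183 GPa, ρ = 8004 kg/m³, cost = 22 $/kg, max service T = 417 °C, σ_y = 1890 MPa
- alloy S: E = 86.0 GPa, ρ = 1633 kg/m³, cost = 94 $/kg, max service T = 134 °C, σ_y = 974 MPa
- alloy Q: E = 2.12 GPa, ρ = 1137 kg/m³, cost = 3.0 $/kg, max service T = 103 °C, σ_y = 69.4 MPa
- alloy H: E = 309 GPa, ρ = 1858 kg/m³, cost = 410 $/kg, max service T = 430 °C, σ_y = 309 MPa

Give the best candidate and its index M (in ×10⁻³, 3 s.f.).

Screen on constraints: cost ≤ 250 $/kg; max service T ≥ 118 °C; σ_y ≥ 189 MPa. Survivors: alloy A, alloy S.
Evaluate M for each candidate:
  alloy S: M = 2.70×10⁻³
  alloy A: M = 0.709×10⁻³
The maximum is for alloy S.

alloy S, M = 2.70×10⁻³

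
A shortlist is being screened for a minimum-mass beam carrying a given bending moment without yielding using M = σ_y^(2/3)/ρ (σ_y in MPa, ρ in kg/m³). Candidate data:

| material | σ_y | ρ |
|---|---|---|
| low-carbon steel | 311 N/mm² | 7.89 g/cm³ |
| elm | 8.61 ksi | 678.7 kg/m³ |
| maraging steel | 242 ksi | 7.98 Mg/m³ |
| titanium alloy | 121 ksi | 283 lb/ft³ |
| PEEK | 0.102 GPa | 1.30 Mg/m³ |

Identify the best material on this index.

Convert each candidate to consistent units, then evaluate M:
  low-carbon steel: σ_y = 311.0 MPa, ρ = 7890 kg/m³
  elm: σ_y = 59.36 MPa, ρ = 678.7 kg/m³
  maraging steel: σ_y = 1669 MPa, ρ = 7980 kg/m³
  titanium alloy: σ_y = 834.3 MPa, ρ = 4533 kg/m³
  PEEK: σ_y = 102.0 MPa, ρ = 1300 kg/m³
  elm: M = 22.4×10⁻³
  titanium alloy: M = 19.5×10⁻³
  maraging steel: M = 17.6×10⁻³
  PEEK: M = 16.8×10⁻³
  low-carbon steel: M = 5.82×10⁻³
Highest index: elm.

elm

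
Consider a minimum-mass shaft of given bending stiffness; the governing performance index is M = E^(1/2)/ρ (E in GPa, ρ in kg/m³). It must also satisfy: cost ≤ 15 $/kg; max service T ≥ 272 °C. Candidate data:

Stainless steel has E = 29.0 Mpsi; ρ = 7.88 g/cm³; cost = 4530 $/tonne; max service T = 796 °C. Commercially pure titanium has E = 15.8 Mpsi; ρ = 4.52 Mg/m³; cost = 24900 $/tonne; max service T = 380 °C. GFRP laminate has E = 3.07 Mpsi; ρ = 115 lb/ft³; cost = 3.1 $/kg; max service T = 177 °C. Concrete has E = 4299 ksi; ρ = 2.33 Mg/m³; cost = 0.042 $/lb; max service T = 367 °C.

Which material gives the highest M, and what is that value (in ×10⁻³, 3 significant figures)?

Screen on constraints: cost ≤ 15 $/kg; max service T ≥ 272 °C. Survivors: stainless steel, concrete.
Putting every candidate on a common basis:
  stainless steel: E = 199.9 GPa, ρ = 7880 kg/m³
  concrete: E = 29.64 GPa, ρ = 2330 kg/m³
  concrete: M = 2.34×10⁻³
  stainless steel: M = 1.79×10⁻³
Highest index: concrete.

concrete, M = 2.34×10⁻³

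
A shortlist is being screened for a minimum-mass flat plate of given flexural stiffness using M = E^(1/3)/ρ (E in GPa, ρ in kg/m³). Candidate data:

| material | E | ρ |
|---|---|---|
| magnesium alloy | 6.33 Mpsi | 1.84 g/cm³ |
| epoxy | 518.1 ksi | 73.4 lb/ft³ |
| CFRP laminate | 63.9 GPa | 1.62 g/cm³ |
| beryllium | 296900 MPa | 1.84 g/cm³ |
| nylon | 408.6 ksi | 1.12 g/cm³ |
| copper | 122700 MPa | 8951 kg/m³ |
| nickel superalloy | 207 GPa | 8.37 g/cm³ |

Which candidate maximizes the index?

beryllium

Normalizing units and computing the index:
  magnesium alloy: E = 43.64 GPa, ρ = 1840 kg/m³
  epoxy: E = 3.572 GPa, ρ = 1176 kg/m³
  CFRP laminate: E = 63.90 GPa, ρ = 1620 kg/m³
  beryllium: E = 296.9 GPa, ρ = 1840 kg/m³
  nylon: E = 2.817 GPa, ρ = 1120 kg/m³
  copper: E = 122.7 GPa, ρ = 8951 kg/m³
  nickel superalloy: E = 207.0 GPa, ρ = 8370 kg/m³
  beryllium: M = 3.63×10⁻³
  CFRP laminate: M = 2.47×10⁻³
  magnesium alloy: M = 1.91×10⁻³
  epoxy: M = 1.30×10⁻³
  nylon: M = 1.26×10⁻³
  nickel superalloy: M = 0.707×10⁻³
  copper: M = 0.555×10⁻³
Highest index: beryllium.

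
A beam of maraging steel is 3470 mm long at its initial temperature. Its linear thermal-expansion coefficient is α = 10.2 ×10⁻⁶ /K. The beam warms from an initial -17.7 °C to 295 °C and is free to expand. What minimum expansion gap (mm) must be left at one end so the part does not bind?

11.1 mm

ΔT = 295 − (-17.7) = 312.7 K.
ΔL = α·L₀·ΔT = 10.2×10⁻⁶ × 3470 mm × 312.7 K = 11.1 mm.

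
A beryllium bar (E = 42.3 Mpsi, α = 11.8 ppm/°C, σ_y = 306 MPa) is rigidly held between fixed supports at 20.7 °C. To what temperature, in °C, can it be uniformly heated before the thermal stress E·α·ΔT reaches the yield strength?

E = 42.3 Mpsi = 291.6 GPa.
E·α·ΔT = 306.0 MPa ⇒ ΔT = 306.0 / (291.6×10³ × 11.8×10⁻⁶) = 88.92 K.
T = 20.7 + 88.92 = 109.6 °C.

110 °C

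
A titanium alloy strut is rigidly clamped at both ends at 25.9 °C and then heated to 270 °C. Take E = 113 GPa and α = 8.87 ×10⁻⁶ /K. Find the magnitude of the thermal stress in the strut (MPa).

245 MPa

ΔT = 244.1 K. Constrained thermal stress σ = E·α·ΔT = 113.0×10³ MPa × 8.87×10⁻⁶ × 244.1 = 245 MPa (compressive).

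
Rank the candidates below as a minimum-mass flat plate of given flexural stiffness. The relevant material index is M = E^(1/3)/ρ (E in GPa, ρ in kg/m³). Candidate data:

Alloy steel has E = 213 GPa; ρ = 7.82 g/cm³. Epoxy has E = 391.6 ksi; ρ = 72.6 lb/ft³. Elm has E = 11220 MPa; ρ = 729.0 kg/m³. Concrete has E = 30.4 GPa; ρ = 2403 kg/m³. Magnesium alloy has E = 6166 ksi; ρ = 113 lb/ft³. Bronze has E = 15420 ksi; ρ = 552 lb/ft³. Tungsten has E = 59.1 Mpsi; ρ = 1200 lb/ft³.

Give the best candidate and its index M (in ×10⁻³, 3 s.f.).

Convert each candidate to consistent units, then evaluate M:
  alloy steel: E = 213.0 GPa, ρ = 7820 kg/m³
  epoxy: E = 2.700 GPa, ρ = 1163 kg/m³
  elm: E = 11.22 GPa, ρ = 729.0 kg/m³
  concrete: E = 30.40 GPa, ρ = 2403 kg/m³
  magnesium alloy: E = 42.51 GPa, ρ = 1810 kg/m³
  bronze: E = 106.3 GPa, ρ = 8842 kg/m³
  tungsten: E = 407.5 GPa, ρ = 19220 kg/m³
  elm: M = 3.07×10⁻³
  magnesium alloy: M = 1.93×10⁻³
  concrete: M = 1.30×10⁻³
  epoxy: M = 1.20×10⁻³
  alloy steel: M = 0.764×10⁻³
  bronze: M = 0.536×10⁻³
  tungsten: M = 0.386×10⁻³
The maximum is for elm.

elm, M = 3.07×10⁻³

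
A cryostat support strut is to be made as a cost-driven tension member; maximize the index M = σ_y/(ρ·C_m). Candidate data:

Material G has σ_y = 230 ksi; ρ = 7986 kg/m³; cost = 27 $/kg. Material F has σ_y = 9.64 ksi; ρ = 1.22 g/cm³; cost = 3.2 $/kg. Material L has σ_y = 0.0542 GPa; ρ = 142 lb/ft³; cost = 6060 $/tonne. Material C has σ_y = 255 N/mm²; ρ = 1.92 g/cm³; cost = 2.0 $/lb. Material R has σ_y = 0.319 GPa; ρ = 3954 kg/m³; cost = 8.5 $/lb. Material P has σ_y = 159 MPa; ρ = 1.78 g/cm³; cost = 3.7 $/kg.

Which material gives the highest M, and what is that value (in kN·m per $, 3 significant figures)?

material C, M = 30.1 kN·m per $

Putting every candidate on a common basis:
  material G: σ_y = 1586 MPa, ρ = 7986 kg/m³, cost = 27.00 $/kg
  material F: σ_y = 66.47 MPa, ρ = 1220 kg/m³, cost = 3.200 $/kg
  material L: σ_y = 54.20 MPa, ρ = 2275 kg/m³, cost = 6.060 $/kg
  material C: σ_y = 255.0 MPa, ρ = 1920 kg/m³, cost = 4.409 $/kg
  material R: σ_y = 319.0 MPa, ρ = 3954 kg/m³, cost = 18.74 $/kg
  material P: σ_y = 159.0 MPa, ρ = 1780 kg/m³, cost = 3.700 $/kg
  material C: M = 30.1 kN·m per $
  material P: M = 24.1 kN·m per $
  material F: M = 17.0 kN·m per $
  material G: M = 7.35 kN·m per $
  material R: M = 4.31 kN·m per $
  material L: M = 3.93 kN·m per $
Material C ranks first.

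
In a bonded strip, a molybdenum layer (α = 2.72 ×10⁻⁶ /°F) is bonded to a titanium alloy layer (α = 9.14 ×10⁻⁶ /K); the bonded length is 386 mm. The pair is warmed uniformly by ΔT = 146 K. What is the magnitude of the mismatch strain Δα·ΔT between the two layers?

6.20×10⁻⁴

molybdenum: α = 2.72×10⁻⁶/°F × 9/5 = 4.90×10⁻⁶/K.
Δα = |4.90 − 9.14|×10⁻⁶/K = 4.24×10⁻⁶/K.
Mismatch strain = Δα·ΔT = 4.24×10⁻⁶ × 146.0 = 6.20×10⁻⁴.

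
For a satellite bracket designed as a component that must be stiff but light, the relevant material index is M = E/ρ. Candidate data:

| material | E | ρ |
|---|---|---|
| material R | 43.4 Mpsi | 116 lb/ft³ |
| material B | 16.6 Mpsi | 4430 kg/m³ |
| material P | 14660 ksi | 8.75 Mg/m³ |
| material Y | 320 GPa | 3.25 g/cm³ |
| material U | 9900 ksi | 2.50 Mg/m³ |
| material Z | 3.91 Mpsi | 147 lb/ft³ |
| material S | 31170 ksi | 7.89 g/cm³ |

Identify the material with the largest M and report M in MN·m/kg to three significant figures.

material R, M = 161 MN·m/kg

Putting every candidate on a common basis:
  material R: E = 299.2 GPa, ρ = 1858 kg/m³
  material B: E = 114.5 GPa, ρ = 4430 kg/m³
  material P: E = 101.1 GPa, ρ = 8750 kg/m³
  material Y: E = 320.0 GPa, ρ = 3250 kg/m³
  material U: E = 68.26 GPa, ρ = 2500 kg/m³
  material Z: E = 26.96 GPa, ρ = 2355 kg/m³
  material S: E = 214.9 GPa, ρ = 7890 kg/m³
  material R: M = 161 MN·m/kg
  material Y: M = 98.5 MN·m/kg
  material U: M = 27.3 MN·m/kg
  material S: M = 27.2 MN·m/kg
  material B: M = 25.8 MN·m/kg
  material P: M = 11.6 MN·m/kg
  material Z: M = 11.4 MN·m/kg
Highest index: material R.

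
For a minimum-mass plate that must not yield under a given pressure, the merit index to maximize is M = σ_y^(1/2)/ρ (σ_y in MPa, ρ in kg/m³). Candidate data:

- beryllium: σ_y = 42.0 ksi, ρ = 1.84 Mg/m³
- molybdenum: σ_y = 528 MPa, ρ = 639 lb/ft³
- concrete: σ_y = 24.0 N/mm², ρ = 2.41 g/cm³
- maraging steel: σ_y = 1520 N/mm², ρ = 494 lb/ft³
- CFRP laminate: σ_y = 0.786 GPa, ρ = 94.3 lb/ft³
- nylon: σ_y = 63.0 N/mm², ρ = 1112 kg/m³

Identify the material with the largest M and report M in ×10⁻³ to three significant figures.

Putting every candidate on a common basis:
  beryllium: σ_y = 289.6 MPa, ρ = 1840 kg/m³
  molybdenum: σ_y = 528.0 MPa, ρ = 10240 kg/m³
  concrete: σ_y = 24.00 MPa, ρ = 2410 kg/m³
  maraging steel: σ_y = 1520 MPa, ρ = 7913 kg/m³
  CFRP laminate: σ_y = 786.0 MPa, ρ = 1511 kg/m³
  nylon: σ_y = 63.00 MPa, ρ = 1112 kg/m³
  CFRP laminate: M = 18.6×10⁻³
  beryllium: M = 9.25×10⁻³
  nylon: M = 7.14×10⁻³
  maraging steel: M = 4.93×10⁻³
  molybdenum: M = 2.24×10⁻³
  concrete: M = 2.03×10⁻³
CFRP laminate ranks first.

CFRP laminate, M = 18.6×10⁻³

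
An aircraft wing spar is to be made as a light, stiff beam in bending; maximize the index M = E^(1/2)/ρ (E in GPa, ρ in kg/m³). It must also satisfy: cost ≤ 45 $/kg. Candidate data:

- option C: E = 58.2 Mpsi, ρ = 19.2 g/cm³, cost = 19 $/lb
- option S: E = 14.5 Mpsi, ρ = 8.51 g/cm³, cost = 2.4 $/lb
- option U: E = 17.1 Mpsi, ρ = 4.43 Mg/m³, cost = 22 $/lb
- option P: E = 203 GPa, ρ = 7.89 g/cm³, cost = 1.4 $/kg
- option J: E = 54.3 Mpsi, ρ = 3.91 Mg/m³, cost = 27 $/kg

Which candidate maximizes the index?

Screen on constraints: cost ≤ 45 $/kg. Survivors: option C, option S, option P, option J.
In SI units:
  option C: E = 401.3 GPa, ρ = 19200 kg/m³
  option S: E = 99.97 GPa, ρ = 8510 kg/m³
  option P: E = 203.0 GPa, ρ = 7890 kg/m³
  option J: E = 374.4 GPa, ρ = 3910 kg/m³
  option J: M = 4.95×10⁻³
  option P: M = 1.81×10⁻³
  option S: M = 1.17×10⁻³
  option C: M = 1.04×10⁻³
Option J ranks first.

option J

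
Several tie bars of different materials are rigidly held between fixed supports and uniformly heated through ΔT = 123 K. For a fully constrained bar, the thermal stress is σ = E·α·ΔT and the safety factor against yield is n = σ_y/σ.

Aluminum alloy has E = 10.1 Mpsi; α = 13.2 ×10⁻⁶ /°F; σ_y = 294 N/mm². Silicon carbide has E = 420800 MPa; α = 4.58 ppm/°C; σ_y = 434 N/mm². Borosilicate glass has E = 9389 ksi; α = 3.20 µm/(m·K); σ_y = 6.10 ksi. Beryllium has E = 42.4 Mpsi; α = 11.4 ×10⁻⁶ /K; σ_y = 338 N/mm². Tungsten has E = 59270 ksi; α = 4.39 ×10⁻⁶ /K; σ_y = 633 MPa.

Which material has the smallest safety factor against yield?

beryllium

Per material, after unit conversion:
  aluminum alloy: E = 69.64, α = 23.8, σ_y = 294.0 → σ = 204 MPa, n = 1.44
  silicon carbide: E = 420.8, α = 4.58, σ_y = 434.0 → σ = 237 MPa, n = 1.83
  borosilicate glass: E = 64.73, α = 3.20, σ_y = 42.06 → σ = 25.5 MPa, n = 1.65
  beryllium: E = 292.3, α = 11.4, σ_y = 338.0 → σ = 410 MPa, n = 0.825
  tungsten: E = 408.7, α = 4.39, σ_y = 633.0 → σ = 221 MPa, n = 2.87
Smallest n: beryllium with n = 0.825.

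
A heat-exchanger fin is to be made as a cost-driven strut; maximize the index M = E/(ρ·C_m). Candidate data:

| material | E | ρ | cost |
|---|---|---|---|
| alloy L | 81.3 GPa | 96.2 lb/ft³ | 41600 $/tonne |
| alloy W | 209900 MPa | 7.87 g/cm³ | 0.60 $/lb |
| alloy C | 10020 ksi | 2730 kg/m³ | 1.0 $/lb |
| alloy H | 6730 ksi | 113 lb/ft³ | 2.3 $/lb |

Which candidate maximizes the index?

alloy W

In SI units:
  alloy L: E = 81.30 GPa, ρ = 1541 kg/m³, cost = 41.60 $/kg
  alloy W: E = 209.9 GPa, ρ = 7870 kg/m³, cost = 1.323 $/kg
  alloy C: E = 69.09 GPa, ρ = 2730 kg/m³, cost = 2.205 $/kg
  alloy H: E = 46.40 GPa, ρ = 1810 kg/m³, cost = 5.071 $/kg
  alloy W: M = 20.2 MN·m per $
  alloy C: M = 11.5 MN·m per $
  alloy H: M = 5.06 MN·m per $
  alloy L: M = 1.27 MN·m per $
Highest index: alloy W.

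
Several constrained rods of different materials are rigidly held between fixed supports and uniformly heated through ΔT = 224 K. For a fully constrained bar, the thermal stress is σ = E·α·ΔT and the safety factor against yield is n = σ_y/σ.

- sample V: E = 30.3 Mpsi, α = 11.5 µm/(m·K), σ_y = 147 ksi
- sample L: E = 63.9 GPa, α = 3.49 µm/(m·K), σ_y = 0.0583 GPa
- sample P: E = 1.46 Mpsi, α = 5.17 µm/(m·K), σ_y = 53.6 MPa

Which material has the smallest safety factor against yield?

Per material, after unit conversion:
  sample V: E = 208.9, α = 11.5, σ_y = 1014 → σ = 538 MPa, n = 1.88
  sample L: E = 63.90, α = 3.49, σ_y = 58.30 → σ = 50.0 MPa, n = 1.17
  sample P: E = 10.07, α = 5.17, σ_y = 53.60 → σ = 11.7 MPa, n = 4.60
Smallest n: sample L with n = 1.17.

sample L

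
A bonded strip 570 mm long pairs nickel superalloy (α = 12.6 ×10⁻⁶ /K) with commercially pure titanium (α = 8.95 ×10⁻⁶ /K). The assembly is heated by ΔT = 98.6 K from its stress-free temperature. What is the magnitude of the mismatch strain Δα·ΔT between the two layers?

Δα = |12.6 − 8.95|×10⁻⁶/K = 3.65×10⁻⁶/K.
Mismatch strain = Δα·ΔT = 3.65×10⁻⁶ × 98.6 = 3.60×10⁻⁴.

3.60×10⁻⁴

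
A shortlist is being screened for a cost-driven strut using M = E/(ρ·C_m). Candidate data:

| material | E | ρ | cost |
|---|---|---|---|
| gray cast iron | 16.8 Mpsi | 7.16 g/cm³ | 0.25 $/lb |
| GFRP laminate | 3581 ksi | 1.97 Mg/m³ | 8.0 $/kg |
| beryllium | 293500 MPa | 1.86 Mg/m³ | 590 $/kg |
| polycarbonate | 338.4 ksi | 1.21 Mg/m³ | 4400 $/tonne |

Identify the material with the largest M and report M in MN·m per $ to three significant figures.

After converting to SI:
  gray cast iron: E = 115.8 GPa, ρ = 7160 kg/m³, cost = 0.5511 $/kg
  GFRP laminate: E = 24.69 GPa, ρ = 1970 kg/m³, cost = 8.000 $/kg
  beryllium: E = 293.5 GPa, ρ = 1860 kg/m³, cost = 590.0 $/kg
  polycarbonate: E = 2.333 GPa, ρ = 1210 kg/m³, cost = 4.400 $/kg
  gray cast iron: M = 29.4 MN·m per $
  GFRP laminate: M = 1.57 MN·m per $
  polycarbonate: M = 0.438 MN·m per $
  beryllium: M = 0.267 MN·m per $
Gray cast iron ranks first.

gray cast iron, M = 29.4 MN·m per $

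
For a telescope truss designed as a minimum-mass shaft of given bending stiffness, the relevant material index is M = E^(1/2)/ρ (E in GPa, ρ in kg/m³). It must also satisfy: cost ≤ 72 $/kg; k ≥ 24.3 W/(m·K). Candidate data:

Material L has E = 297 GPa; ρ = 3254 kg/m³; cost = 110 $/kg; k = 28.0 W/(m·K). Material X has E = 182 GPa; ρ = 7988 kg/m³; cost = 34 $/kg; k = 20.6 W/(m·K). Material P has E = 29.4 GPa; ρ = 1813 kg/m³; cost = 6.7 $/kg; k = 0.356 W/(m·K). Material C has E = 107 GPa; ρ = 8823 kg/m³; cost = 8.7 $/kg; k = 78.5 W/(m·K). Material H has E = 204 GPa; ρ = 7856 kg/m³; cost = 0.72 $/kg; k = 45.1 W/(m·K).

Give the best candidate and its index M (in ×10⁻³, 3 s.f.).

Screen on constraints: cost ≤ 72 $/kg; k ≥ 24.3 W/(m·K). Survivors: material C, material H.
Computing M directly (units already consistent):
  material H: M = 1.82×10⁻³
  material C: M = 1.17×10⁻³
Material H ranks first.

material H, M = 1.82×10⁻³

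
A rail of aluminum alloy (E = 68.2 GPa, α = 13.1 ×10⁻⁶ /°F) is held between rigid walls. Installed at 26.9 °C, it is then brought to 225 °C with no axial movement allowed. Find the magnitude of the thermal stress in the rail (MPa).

319 MPa

α = 13.1×10⁻⁶/°F × 9/5 = 23.6×10⁻⁶/K.
ΔT = 198.1 K. Constrained thermal stress σ = E·α·ΔT = 68.20×10³ MPa × 23.6×10⁻⁶ × 198.1 = 319 MPa (compressive).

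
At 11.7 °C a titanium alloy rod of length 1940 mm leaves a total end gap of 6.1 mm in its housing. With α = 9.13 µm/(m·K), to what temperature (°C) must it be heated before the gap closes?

356 °C

α·L₀·ΔT = 6.1 mm ⇒ ΔT = 6.1 / (9.13×10⁻⁶ × 1940.0) = 344.4 K.
T = 11.7 + 344.4 = 356.1 °C.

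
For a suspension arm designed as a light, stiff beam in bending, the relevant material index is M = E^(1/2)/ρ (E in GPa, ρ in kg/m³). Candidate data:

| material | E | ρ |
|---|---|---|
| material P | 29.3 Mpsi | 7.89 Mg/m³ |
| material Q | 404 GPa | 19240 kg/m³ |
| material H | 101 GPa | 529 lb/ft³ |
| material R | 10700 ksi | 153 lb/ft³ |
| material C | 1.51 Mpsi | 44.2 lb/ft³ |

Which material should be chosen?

material C

After converting to SI:
  material P: E = 202.0 GPa, ρ = 7890 kg/m³
  material Q: E = 404.0 GPa, ρ = 19240 kg/m³
  material H: E = 101.0 GPa, ρ = 8474 kg/m³
  material R: E = 73.77 GPa, ρ = 2451 kg/m³
  material C: E = 10.41 GPa, ρ = 708.0 kg/m³
  material C: M = 4.56×10⁻³
  material R: M = 3.50×10⁻³
  material P: M = 1.80×10⁻³
  material H: M = 1.19×10⁻³
  material Q: M = 1.04×10⁻³
Material C has the largest M.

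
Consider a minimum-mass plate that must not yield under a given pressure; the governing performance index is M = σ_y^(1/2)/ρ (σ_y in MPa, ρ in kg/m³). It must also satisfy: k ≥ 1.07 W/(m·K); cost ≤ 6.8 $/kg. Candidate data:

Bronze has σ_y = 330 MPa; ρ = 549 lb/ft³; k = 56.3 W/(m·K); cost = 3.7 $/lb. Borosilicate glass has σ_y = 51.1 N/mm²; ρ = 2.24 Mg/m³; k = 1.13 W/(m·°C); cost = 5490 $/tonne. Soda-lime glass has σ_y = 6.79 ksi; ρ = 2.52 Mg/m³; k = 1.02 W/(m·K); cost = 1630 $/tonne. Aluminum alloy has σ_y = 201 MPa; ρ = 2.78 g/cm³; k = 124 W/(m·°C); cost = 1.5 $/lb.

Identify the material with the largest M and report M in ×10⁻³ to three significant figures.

aluminum alloy, M = 5.10×10⁻³

Screen on constraints: k ≥ 1.07 W/(m·K); cost ≤ 6.8 $/kg. Survivors: borosilicate glass, aluminum alloy.
After converting to SI:
  borosilicate glass: σ_y = 51.10 MPa, ρ = 2240 kg/m³
  aluminum alloy: σ_y = 201.0 MPa, ρ = 2780 kg/m³
  aluminum alloy: M = 5.10×10⁻³
  borosilicate glass: M = 3.19×10⁻³
Highest index: aluminum alloy.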